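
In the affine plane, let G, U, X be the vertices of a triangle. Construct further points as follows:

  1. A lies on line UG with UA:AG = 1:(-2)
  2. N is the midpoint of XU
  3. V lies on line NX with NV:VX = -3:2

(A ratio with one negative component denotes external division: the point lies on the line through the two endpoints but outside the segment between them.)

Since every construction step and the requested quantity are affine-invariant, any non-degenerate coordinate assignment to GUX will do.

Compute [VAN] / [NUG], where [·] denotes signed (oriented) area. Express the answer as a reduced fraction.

Set G = (0, 0), U = (1, 0), X = (0, 1); any affine frame gives the same invariant.
1. A lies on line UG with UA:AG = 1:(-2) ⇒ A = (2, 0)
2. N is the midpoint of XU ⇒ N = (1/2, 1/2)
3. V lies on line NX with NV:VX = -3:2 ⇒ V = (-1, 2)
2·[VAN] = -3/2, 2·[NUG] = -1/2
[VAN]:[NUG] = -3/2:-1/2 = 3

[VAN]:[NUG] = 3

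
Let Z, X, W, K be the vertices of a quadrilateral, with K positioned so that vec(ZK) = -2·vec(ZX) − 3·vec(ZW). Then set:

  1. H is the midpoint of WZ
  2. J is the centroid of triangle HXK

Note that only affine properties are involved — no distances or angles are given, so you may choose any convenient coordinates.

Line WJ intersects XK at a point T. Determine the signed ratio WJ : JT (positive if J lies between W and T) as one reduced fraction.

WJ:JT = 3

Set Z = (0, 0), X = (1, 0), W = (0, 1), K = (-2, -3); any affine frame gives the same invariant.
1. H is the midpoint of WZ ⇒ H = (0, 1/2)
2. J is the centroid of triangle HXK ⇒ J = (-1/3, -5/6)
line WJ meets XK at T = (-4/9, -13/9)
J = W + t·(T−W) with t = 3/4, so WJ:JT = 3/4:1/4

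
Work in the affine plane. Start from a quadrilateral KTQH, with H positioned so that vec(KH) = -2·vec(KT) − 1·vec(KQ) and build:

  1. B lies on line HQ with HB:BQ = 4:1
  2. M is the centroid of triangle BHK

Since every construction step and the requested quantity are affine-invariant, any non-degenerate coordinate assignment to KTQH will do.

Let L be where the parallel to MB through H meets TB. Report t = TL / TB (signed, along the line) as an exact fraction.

Set K = (0, 0), T = (1, 0), Q = (0, 1), H = (-2, -1); any affine frame gives the same invariant.
1. B lies on line HQ with HB:BQ = 4:1 ⇒ B = (-2/5, 3/5)
2. M is the centroid of triangle BHK ⇒ M = (-4/5, -2/15)
through H parallel to MB: direction (2/5, 11/15); meets TB at L = (-94/95, 81/95)
L = T + t·(B−T) with t = 27/19

t = 27/19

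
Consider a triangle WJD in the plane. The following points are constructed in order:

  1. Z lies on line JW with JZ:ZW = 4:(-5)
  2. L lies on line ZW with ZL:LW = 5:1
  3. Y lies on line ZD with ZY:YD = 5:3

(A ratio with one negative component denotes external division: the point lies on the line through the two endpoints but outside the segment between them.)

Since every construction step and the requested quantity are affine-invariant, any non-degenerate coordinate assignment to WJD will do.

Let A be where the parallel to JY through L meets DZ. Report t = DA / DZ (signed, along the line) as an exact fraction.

t = 67/192

Choose coordinates W = (0, 0), J = (1, 0), D = (0, 1).
1. Z lies on line JW with JZ:ZW = 4:(-5) ⇒ Z = (5, 0)
2. L lies on line ZW with ZL:LW = 5:1 ⇒ L = (5/6, 0)
3. Y lies on line ZD with ZY:YD = 5:3 ⇒ Y = (15/8, 5/8)
through L parallel to JY: direction (7/8, 5/8); meets DZ at A = (335/192, 125/192)
A = D + t·(Z−D) with t = 67/192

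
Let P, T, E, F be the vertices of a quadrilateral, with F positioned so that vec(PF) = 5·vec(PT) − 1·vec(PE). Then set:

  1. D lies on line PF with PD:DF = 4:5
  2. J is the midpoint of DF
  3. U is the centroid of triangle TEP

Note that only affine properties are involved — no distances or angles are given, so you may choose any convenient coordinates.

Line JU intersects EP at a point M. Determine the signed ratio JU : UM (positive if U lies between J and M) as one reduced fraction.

JU:UM = 59/6

Choose coordinates P = (0, 0), T = (1, 0), E = (0, 1), F = (5, -1).
1. D lies on line PF with PD:DF = 4:5 ⇒ D = (20/9, -4/9)
2. J is the midpoint of DF ⇒ J = (65/18, -13/18)
3. U is the centroid of triangle TEP ⇒ U = (1/3, 1/3)
line JU meets EP at M = (0, 26/59)
U = J + t·(M−J) with t = 59/65, so JU:UM = 59/65:6/65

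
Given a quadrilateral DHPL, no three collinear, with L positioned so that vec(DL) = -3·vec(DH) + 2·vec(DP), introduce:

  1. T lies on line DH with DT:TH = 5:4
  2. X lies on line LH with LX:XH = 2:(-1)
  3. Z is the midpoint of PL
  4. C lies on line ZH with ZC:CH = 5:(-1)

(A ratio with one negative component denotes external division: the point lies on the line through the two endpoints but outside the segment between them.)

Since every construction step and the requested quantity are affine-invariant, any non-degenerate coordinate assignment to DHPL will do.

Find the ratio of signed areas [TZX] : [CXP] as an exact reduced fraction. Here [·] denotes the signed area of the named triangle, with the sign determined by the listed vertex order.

Assign D = (0, 0), H = (1, 0), P = (0, 1), L = (-3, 2) — the answer is frame-independent, so this choice is without loss of generality.
1. T lies on line DH with DT:TH = 5:4 ⇒ T = (5/9, 0)
2. X lies on line LH with LX:XH = 2:(-1) ⇒ X = (5, -2)
3. Z is the midpoint of PL ⇒ Z = (-3/2, 3/2)
4. C lies on line ZH with ZC:CH = 5:(-1) ⇒ C = (13/8, -3/8)
2·[TZX] = -23/9, 2·[CXP] = 2
[TZX]:[CXP] = -23/9:2 = -23/18

[TZX]:[CXP] = -23/18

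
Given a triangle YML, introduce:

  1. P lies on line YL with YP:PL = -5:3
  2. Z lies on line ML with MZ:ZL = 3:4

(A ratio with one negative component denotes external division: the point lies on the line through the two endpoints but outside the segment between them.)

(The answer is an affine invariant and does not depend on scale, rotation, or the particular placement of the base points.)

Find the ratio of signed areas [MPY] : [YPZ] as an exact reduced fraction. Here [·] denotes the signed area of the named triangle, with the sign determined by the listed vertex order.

Set Y = (0, 0), M = (1, 0), L = (0, 1); any affine frame gives the same invariant.
1. P lies on line YL with YP:PL = -5:3 ⇒ P = (0, 5/2)
2. Z lies on line ML with MZ:ZL = 3:4 ⇒ Z = (4/7, 3/7)
2·[MPY] = 5/2, 2·[YPZ] = -10/7
[MPY]:[YPZ] = 5/2:-10/7 = -7/4

[MPY]:[YPZ] = -7/4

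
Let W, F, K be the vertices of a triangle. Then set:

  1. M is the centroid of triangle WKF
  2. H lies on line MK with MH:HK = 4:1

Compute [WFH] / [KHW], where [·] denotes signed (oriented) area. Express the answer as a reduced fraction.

Work in coordinates with W = (0, 0), F = (1, 0), K = (0, 1).
1. M is the centroid of triangle WKF ⇒ M = (1/3, 1/3)
2. H lies on line MK with MH:HK = 4:1 ⇒ H = (1/15, 13/15)
2·[WFH] = 13/15, 2·[KHW] = -1/15
[WFH]:[KHW] = 13/15:-1/15 = -13

[WFH]:[KHW] = -13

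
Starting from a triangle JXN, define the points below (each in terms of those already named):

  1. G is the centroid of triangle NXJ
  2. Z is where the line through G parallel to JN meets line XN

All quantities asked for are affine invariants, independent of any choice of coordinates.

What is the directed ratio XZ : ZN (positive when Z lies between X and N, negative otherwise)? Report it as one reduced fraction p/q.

Assign J = (0, 0), X = (1, 0), N = (0, 1) — the answer is frame-independent, so this choice is without loss of generality.
1. G is the centroid of triangle NXJ ⇒ G = (1/3, 1/3)
2. Z is where the line through G parallel to JN meets line XN ⇒ Z = (1/3, 2/3)
Z = X + t·(N−X) with t = 2/3, so XZ:ZN = t:(1−t) = 2/3:1/3

XZ:ZN = 2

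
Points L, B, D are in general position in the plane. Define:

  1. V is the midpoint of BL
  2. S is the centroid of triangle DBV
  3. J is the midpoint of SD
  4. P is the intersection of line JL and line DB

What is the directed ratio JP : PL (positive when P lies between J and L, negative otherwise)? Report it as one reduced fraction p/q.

JP:PL = -1/12

Work in coordinates with L = (0, 0), B = (1, 0), D = (0, 1).
1. V is the midpoint of BL ⇒ V = (1/2, 0)
2. S is the centroid of triangle DBV ⇒ S = (1/2, 1/3)
3. J is the midpoint of SD ⇒ J = (1/4, 2/3)
4. P is the intersection of line JL and line DB ⇒ P = (3/11, 8/11)
P = J + t·(L−J) with t = -1/11, so JP:PL = t:(1−t) = -1/11:12/11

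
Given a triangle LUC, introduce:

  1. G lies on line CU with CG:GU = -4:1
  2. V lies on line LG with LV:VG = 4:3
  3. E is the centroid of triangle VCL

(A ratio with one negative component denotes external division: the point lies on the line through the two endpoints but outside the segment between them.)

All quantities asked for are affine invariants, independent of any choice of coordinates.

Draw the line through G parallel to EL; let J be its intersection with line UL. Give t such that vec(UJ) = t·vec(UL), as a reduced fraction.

t = -11/17

Assign L = (0, 0), U = (1, 0), C = (0, 1) — the answer is frame-independent, so this choice is without loss of generality.
1. G lies on line CU with CG:GU = -4:1 ⇒ G = (4/3, -1/3)
2. V lies on line LG with LV:VG = 4:3 ⇒ V = (16/21, -4/21)
3. E is the centroid of triangle VCL ⇒ E = (16/63, 17/63)
through G parallel to EL: direction (-16/63, -17/63); meets UL at J = (28/17, 0)
J = U + t·(L−U) with t = -11/17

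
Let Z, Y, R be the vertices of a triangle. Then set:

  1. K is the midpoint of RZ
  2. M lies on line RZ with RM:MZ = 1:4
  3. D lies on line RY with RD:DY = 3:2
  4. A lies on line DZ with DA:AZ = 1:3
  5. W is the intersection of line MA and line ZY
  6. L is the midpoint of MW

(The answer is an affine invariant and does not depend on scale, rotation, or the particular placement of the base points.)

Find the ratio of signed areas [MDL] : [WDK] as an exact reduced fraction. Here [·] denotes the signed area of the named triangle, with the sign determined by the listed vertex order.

[MDL]:[WDK] = -8/19

Choose coordinates Z = (0, 0), Y = (1, 0), R = (0, 1).
1. K is the midpoint of RZ ⇒ K = (0, 1/2)
2. M lies on line RZ with RM:MZ = 1:4 ⇒ M = (0, 4/5)
3. D lies on line RY with RD:DY = 3:2 ⇒ D = (3/5, 2/5)
4. A lies on line DZ with DA:AZ = 1:3 ⇒ A = (9/20, 3/10)
5. W is the intersection of line MA and line ZY ⇒ W = (18/25, 0)
6. L is the midpoint of MW ⇒ L = (9/25, 2/5)
2·[MDL] = -12/125, 2·[WDK] = 57/250
[MDL]:[WDK] = -12/125:57/250 = -8/19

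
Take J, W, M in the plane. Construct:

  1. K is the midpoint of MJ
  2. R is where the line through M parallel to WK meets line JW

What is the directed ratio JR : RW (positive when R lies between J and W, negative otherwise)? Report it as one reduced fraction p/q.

JR:RW = -2

Assign J = (0, 0), W = (1, 0), M = (0, 1) — the answer is frame-independent, so this choice is without loss of generality.
1. K is the midpoint of MJ ⇒ K = (0, 1/2)
2. R is where the line through M parallel to WK meets line JW ⇒ R = (2, 0)
R = J + t·(W−J) with t = 2, so JR:RW = t:(1−t) = 2:-1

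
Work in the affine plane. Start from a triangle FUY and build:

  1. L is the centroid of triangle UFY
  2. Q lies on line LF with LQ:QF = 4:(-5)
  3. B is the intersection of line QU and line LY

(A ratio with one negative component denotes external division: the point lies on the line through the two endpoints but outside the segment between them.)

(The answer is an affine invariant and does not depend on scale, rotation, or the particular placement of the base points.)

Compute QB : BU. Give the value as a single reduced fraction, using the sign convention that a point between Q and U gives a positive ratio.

QB:BU = -4

Work in coordinates with F = (0, 0), U = (1, 0), Y = (0, 1).
1. L is the centroid of triangle UFY ⇒ L = (1/3, 1/3)
2. Q lies on line LF with LQ:QF = 4:(-5) ⇒ Q = (5/3, 5/3)
3. B is the intersection of line QU and line LY ⇒ B = (7/9, -5/9)
B = Q + t·(U−Q) with t = 4/3, so QB:BU = t:(1−t) = 4/3:-1/3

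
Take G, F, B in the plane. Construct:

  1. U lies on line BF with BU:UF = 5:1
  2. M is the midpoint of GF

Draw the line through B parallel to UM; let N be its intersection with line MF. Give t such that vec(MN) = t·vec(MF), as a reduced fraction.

Set G = (0, 0), F = (1, 0), B = (0, 1); any affine frame gives the same invariant.
1. U lies on line BF with BU:UF = 5:1 ⇒ U = (5/6, 1/6)
2. M is the midpoint of GF ⇒ M = (1/2, 0)
through B parallel to UM: direction (-1/3, -1/6); meets MF at N = (-2, 0)
N = M + t·(F−M) with t = -5

t = -5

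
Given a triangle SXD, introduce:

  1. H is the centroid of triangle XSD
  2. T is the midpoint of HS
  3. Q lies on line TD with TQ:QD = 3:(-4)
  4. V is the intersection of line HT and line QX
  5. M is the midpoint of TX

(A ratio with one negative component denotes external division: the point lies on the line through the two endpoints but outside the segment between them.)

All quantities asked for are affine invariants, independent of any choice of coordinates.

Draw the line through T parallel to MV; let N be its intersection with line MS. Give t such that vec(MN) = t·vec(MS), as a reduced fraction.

t = 6/7

Choose coordinates S = (0, 0), X = (1, 0), D = (0, 1).
1. H is the centroid of triangle XSD ⇒ H = (1/3, 1/3)
2. T is the midpoint of HS ⇒ T = (1/6, 1/6)
3. Q lies on line TD with TQ:QD = 3:(-4) ⇒ Q = (2/3, -7/3)
4. V is the intersection of line HT and line QX ⇒ V = (7/6, 7/6)
5. M is the midpoint of TX ⇒ M = (7/12, 1/12)
through T parallel to MV: direction (7/12, 13/12); meets MS at N = (1/12, 1/84)
N = M + t·(S−M) with t = 6/7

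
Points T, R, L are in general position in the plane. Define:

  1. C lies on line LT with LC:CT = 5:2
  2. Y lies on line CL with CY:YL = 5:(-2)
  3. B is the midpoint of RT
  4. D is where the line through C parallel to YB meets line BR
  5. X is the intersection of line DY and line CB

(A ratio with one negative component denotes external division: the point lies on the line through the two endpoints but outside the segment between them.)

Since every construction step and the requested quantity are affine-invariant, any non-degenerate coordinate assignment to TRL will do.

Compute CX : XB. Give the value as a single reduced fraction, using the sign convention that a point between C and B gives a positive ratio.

CX:XB = 6/31

Set T = (0, 0), R = (1, 0), L = (0, 1); any affine frame gives the same invariant.
1. C lies on line LT with LC:CT = 5:2 ⇒ C = (0, 2/7)
2. Y lies on line CL with CY:YL = 5:(-2) ⇒ Y = (0, 31/21)
3. B is the midpoint of RT ⇒ B = (1/2, 0)
4. D is where the line through C parallel to YB meets line BR ⇒ D = (3/31, 0)
5. X is the intersection of line DY and line CB ⇒ X = (3/37, 62/259)
X = C + t·(B−C) with t = 6/37, so CX:XB = t:(1−t) = 6/37:31/37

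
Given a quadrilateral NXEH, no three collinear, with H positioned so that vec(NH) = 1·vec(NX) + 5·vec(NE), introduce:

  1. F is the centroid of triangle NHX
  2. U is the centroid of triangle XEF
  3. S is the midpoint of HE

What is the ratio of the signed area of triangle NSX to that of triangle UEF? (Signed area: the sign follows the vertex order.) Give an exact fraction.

[NSX]:[UEF] = 27/4

Choose coordinates N = (0, 0), X = (1, 0), E = (0, 1), H = (1, 5).
1. F is the centroid of triangle NHX ⇒ F = (2/3, 5/3)
2. U is the centroid of triangle XEF ⇒ U = (5/9, 8/9)
3. S is the midpoint of HE ⇒ S = (1/2, 3)
2·[NSX] = -3, 2·[UEF] = -4/9
[NSX]:[UEF] = -3:-4/9 = 27/4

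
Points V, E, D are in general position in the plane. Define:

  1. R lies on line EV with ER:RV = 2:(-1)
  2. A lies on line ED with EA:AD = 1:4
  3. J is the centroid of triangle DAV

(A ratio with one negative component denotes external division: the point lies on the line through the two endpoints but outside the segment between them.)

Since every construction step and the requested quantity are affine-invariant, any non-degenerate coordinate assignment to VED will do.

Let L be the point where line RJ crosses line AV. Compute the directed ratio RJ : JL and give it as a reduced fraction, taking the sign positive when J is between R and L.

RJ:JL = -1/4

Set V = (0, 0), E = (1, 0), D = (0, 1); any affine frame gives the same invariant.
1. R lies on line EV with ER:RV = 2:(-1) ⇒ R = (-1, 0)
2. A lies on line ED with EA:AD = 1:4 ⇒ A = (4/5, 1/5)
3. J is the centroid of triangle DAV ⇒ J = (4/15, 2/5)
line RJ meets AV at L = (-24/5, -6/5)
J = R + t·(L−R) with t = -1/3, so RJ:JL = -1/3:4/3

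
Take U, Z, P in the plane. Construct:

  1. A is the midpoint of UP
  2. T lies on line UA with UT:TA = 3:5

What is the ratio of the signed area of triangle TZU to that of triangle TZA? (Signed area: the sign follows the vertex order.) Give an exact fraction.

[TZU]:[TZA] = -3/5

Set U = (0, 0), Z = (1, 0), P = (0, 1); any affine frame gives the same invariant.
1. A is the midpoint of UP ⇒ A = (0, 1/2)
2. T lies on line UA with UT:TA = 3:5 ⇒ T = (0, 3/16)
2·[TZU] = -3/16, 2·[TZA] = 5/16
[TZU]:[TZA] = -3/16:5/16 = -3/5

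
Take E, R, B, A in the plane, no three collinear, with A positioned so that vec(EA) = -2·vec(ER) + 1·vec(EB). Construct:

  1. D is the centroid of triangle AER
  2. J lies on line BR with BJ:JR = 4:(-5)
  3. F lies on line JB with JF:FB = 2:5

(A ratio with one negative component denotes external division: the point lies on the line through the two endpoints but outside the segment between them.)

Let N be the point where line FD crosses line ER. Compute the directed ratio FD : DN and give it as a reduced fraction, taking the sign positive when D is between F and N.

FD:DN = 74/7

Work in coordinates with E = (0, 0), R = (1, 0), B = (0, 1), A = (-2, 1).
1. D is the centroid of triangle AER ⇒ D = (-1/3, 1/3)
2. J lies on line BR with BJ:JR = 4:(-5) ⇒ J = (-4, 5)
3. F lies on line JB with JF:FB = 2:5 ⇒ F = (-20/7, 27/7)
line FD meets ER at N = (-7/74, 0)
D = F + t·(N−F) with t = 74/81, so FD:DN = 74/81:7/81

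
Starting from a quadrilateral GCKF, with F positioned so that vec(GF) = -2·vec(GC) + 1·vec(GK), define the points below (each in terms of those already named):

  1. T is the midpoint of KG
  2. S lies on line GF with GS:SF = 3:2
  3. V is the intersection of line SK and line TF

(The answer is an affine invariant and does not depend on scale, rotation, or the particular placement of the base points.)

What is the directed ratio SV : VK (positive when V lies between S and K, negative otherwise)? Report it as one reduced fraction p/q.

SV:VK = 2/5

Work in coordinates with G = (0, 0), C = (1, 0), K = (0, 1), F = (-2, 1).
1. T is the midpoint of KG ⇒ T = (0, 1/2)
2. S lies on line GF with GS:SF = 3:2 ⇒ S = (-6/5, 3/5)
3. V is the intersection of line SK and line TF ⇒ V = (-6/7, 5/7)
V = S + t·(K−S) with t = 2/7, so SV:VK = t:(1−t) = 2/7:5/7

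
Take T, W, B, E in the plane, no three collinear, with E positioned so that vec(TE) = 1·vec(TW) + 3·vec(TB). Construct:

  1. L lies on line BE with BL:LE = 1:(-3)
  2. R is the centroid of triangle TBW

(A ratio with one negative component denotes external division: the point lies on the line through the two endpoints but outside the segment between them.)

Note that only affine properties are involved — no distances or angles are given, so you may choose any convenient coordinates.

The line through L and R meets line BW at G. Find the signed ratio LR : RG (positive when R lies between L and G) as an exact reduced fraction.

Set T = (0, 0), W = (1, 0), B = (0, 1), E = (1, 3); any affine frame gives the same invariant.
1. L lies on line BE with BL:LE = 1:(-3) ⇒ L = (-1/2, 0)
2. R is the centroid of triangle TBW ⇒ R = (1/3, 1/3)
line LR meets BW at G = (4/7, 3/7)
R = L + t·(G−L) with t = 7/9, so LR:RG = 7/9:2/9

LR:RG = 7/2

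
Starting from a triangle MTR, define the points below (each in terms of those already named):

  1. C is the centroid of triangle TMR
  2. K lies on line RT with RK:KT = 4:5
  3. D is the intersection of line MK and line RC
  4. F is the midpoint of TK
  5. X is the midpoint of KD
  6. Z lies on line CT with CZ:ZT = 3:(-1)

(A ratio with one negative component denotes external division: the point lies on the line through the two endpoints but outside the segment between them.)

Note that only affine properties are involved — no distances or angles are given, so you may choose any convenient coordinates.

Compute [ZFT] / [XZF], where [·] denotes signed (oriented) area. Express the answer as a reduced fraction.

[ZFT]:[XZF] = 65/51

Set M = (0, 0), T = (1, 0), R = (0, 1); any affine frame gives the same invariant.
1. C is the centroid of triangle TMR ⇒ C = (1/3, 1/3)
2. K lies on line RT with RK:KT = 4:5 ⇒ K = (4/9, 5/9)
3. D is the intersection of line MK and line RC ⇒ D = (4/13, 5/13)
4. F is the midpoint of TK ⇒ F = (13/18, 5/18)
5. X is the midpoint of KD ⇒ X = (44/117, 55/117)
6. Z lies on line CT with CZ:ZT = 3:(-1) ⇒ Z = (4/3, -1/6)
2·[ZFT] = 5/108, 2·[XZF] = 17/468
[ZFT]:[XZF] = 5/108:17/468 = 65/51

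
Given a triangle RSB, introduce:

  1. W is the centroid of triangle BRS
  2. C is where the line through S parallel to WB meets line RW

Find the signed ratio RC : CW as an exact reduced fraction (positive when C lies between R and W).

RC:CW = -2

Assign R = (0, 0), S = (1, 0), B = (0, 1) — the answer is frame-independent, so this choice is without loss of generality.
1. W is the centroid of triangle BRS ⇒ W = (1/3, 1/3)
2. C is where the line through S parallel to WB meets line RW ⇒ C = (2/3, 2/3)
C = R + t·(W−R) with t = 2, so RC:CW = t:(1−t) = 2:-1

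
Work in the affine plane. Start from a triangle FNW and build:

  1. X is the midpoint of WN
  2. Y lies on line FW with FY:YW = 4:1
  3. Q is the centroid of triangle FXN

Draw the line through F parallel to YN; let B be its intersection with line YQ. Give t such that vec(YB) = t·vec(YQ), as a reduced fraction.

t = 24/7

Choose coordinates F = (0, 0), N = (1, 0), W = (0, 1).
1. X is the midpoint of WN ⇒ X = (1/2, 1/2)
2. Y lies on line FW with FY:YW = 4:1 ⇒ Y = (0, 4/5)
3. Q is the centroid of triangle FXN ⇒ Q = (1/2, 1/6)
through F parallel to YN: direction (1, -4/5); meets YQ at B = (12/7, -48/35)
B = Y + t·(Q−Y) with t = 24/7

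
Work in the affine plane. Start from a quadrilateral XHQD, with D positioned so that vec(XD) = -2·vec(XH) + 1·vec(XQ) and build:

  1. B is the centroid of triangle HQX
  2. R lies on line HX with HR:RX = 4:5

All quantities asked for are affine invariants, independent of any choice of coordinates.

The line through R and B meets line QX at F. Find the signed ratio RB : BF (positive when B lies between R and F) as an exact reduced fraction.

RB:BF = 2/3

Assign X = (0, 0), H = (1, 0), Q = (0, 1), D = (-2, 1) — the answer is frame-independent, so this choice is without loss of generality.
1. B is the centroid of triangle HQX ⇒ B = (1/3, 1/3)
2. R lies on line HX with HR:RX = 4:5 ⇒ R = (5/9, 0)
line RB meets QX at F = (0, 5/6)
B = R + t·(F−R) with t = 2/5, so RB:BF = 2/5:3/5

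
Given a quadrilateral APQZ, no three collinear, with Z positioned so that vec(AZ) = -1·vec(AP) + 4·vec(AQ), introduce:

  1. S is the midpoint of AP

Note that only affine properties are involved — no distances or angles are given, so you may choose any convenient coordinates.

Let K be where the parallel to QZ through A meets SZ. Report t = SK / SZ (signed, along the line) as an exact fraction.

Work in coordinates with A = (0, 0), P = (1, 0), Q = (0, 1), Z = (-1, 4).
1. S is the midpoint of AP ⇒ S = (1/2, 0)
through A parallel to QZ: direction (-1, 3); meets SZ at K = (-4, 12)
K = S + t·(Z−S) with t = 3

t = 3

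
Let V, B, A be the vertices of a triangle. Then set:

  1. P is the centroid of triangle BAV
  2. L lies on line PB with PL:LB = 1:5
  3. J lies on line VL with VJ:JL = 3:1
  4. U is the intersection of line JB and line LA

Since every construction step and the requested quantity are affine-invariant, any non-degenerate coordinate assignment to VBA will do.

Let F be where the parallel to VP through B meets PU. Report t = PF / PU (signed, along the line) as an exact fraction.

Choose coordinates V = (0, 0), B = (1, 0), A = (0, 1).
1. P is the centroid of triangle BAV ⇒ P = (1/3, 1/3)
2. L lies on line PB with PL:LB = 1:5 ⇒ L = (4/9, 5/18)
3. J lies on line VL with VJ:JL = 3:1 ⇒ J = (1/3, 5/24)
4. U is the intersection of line JB and line LA ⇒ U = (11/21, 25/168)
through B parallel to VP: direction (1/3, 1/3); meets PU at F = (53/63, -10/63)
F = P + t·(U−P) with t = 8/3

t = 8/3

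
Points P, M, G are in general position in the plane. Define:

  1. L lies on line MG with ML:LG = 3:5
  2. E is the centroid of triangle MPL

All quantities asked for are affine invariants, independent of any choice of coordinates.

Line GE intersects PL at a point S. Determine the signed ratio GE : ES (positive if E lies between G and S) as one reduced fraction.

GE:ES = -6

Assign P = (0, 0), M = (1, 0), G = (0, 1) — the answer is frame-independent, so this choice is without loss of generality.
1. L lies on line MG with ML:LG = 3:5 ⇒ L = (5/8, 3/8)
2. E is the centroid of triangle MPL ⇒ E = (13/24, 1/8)
line GE meets PL at S = (65/144, 13/48)
E = G + t·(S−G) with t = 6/5, so GE:ES = 6/5:-1/5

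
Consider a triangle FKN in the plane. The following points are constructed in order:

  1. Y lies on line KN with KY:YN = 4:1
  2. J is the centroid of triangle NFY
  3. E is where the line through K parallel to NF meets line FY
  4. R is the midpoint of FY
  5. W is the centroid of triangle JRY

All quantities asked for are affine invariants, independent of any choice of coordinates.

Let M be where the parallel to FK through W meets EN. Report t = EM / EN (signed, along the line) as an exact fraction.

t = 17/15

Work in coordinates with F = (0, 0), K = (1, 0), N = (0, 1).
1. Y lies on line KN with KY:YN = 4:1 ⇒ Y = (1/5, 4/5)
2. J is the centroid of triangle NFY ⇒ J = (1/15, 3/5)
3. E is where the line through K parallel to NF meets line FY ⇒ E = (1, 4)
4. R is the midpoint of FY ⇒ R = (1/10, 2/5)
5. W is the centroid of triangle JRY ⇒ W = (11/90, 3/5)
through W parallel to FK: direction (1, 0); meets EN at M = (-2/15, 3/5)
M = E + t·(N−E) with t = 17/15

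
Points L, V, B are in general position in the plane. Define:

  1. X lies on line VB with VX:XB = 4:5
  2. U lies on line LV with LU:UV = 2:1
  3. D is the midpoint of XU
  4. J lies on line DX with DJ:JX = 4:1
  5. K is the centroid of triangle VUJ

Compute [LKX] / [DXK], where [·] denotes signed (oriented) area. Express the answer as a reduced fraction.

Assign L = (0, 0), V = (1, 0), B = (0, 1) — the answer is frame-independent, so this choice is without loss of generality.
1. X lies on line VB with VX:XB = 4:5 ⇒ X = (5/9, 4/9)
2. U lies on line LV with LU:UV = 2:1 ⇒ U = (2/3, 0)
3. D is the midpoint of XU ⇒ D = (11/18, 2/9)
4. J lies on line DX with DJ:JX = 4:1 ⇒ J = (17/30, 2/5)
5. K is the centroid of triangle VUJ ⇒ K = (67/90, 2/15)
2·[LKX] = 104/405, 2·[DXK] = -2/81
[LKX]:[DXK] = 104/405:-2/81 = -52/5

[LKX]:[DXK] = -52/5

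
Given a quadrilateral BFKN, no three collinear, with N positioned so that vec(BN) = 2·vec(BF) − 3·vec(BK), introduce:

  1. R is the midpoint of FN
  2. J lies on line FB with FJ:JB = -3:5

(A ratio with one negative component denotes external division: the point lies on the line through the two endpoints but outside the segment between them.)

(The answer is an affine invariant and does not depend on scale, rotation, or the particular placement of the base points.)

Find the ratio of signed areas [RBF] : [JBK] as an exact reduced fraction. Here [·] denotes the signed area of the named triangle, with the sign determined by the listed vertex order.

Set B = (0, 0), F = (1, 0), K = (0, 1), N = (2, -3); any affine frame gives the same invariant.
1. R is the midpoint of FN ⇒ R = (3/2, -3/2)
2. J lies on line FB with FJ:JB = -3:5 ⇒ J = (5/2, 0)
2·[RBF] = -3/2, 2·[JBK] = -5/2
[RBF]:[JBK] = -3/2:-5/2 = 3/5

[RBF]:[JBK] = 3/5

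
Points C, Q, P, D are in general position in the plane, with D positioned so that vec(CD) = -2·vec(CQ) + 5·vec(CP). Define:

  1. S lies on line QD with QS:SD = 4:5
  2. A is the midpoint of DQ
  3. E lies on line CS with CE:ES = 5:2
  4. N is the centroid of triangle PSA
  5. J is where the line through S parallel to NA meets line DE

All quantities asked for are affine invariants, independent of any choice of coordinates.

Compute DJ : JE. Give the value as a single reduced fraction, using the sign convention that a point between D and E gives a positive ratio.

Choose coordinates C = (0, 0), Q = (1, 0), P = (0, 1), D = (-2, 5).
1. S lies on line QD with QS:SD = 4:5 ⇒ S = (-1/3, 20/9)
2. A is the midpoint of DQ ⇒ A = (-1/2, 5/2)
3. E lies on line CS with CE:ES = 5:2 ⇒ E = (-5/21, 100/63)
4. N is the centroid of triangle PSA ⇒ N = (-5/18, 103/54)
5. J is where the line through S parallel to NA meets line DE ⇒ J = (23/81, 140/243)
J = D + t·(E−D) with t = 35/27, so DJ:JE = t:(1−t) = 35/27:-8/27

DJ:JE = -35/8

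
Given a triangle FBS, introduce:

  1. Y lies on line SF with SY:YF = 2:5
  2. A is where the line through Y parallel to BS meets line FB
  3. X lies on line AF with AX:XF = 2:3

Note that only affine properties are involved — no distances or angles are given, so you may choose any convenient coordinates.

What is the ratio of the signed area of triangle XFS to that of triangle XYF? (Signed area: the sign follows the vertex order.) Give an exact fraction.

[XFS]:[XYF] = -7/5

Choose coordinates F = (0, 0), B = (1, 0), S = (0, 1).
1. Y lies on line SF with SY:YF = 2:5 ⇒ Y = (0, 5/7)
2. A is where the line through Y parallel to BS meets line FB ⇒ A = (5/7, 0)
3. X lies on line AF with AX:XF = 2:3 ⇒ X = (3/7, 0)
2·[XFS] = -3/7, 2·[XYF] = 15/49
[XFS]:[XYF] = -3/7:15/49 = -7/5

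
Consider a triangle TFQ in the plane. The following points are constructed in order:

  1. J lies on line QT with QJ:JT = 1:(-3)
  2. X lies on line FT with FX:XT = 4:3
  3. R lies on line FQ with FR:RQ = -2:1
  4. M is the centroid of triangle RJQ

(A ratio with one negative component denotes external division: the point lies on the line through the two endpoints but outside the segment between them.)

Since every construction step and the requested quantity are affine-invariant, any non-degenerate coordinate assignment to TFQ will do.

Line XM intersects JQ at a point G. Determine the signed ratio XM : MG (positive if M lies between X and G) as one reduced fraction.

Choose coordinates T = (0, 0), F = (1, 0), Q = (0, 1).
1. J lies on line QT with QJ:JT = 1:(-3) ⇒ J = (0, 3/2)
2. X lies on line FT with FX:XT = 4:3 ⇒ X = (3/7, 0)
3. R lies on line FQ with FR:RQ = -2:1 ⇒ R = (-1, 2)
4. M is the centroid of triangle RJQ ⇒ M = (-1/3, 3/2)
line XM meets JQ at G = (0, 27/32)
M = X + t·(G−X) with t = 16/9, so XM:MG = 16/9:-7/9

XM:MG = -16/7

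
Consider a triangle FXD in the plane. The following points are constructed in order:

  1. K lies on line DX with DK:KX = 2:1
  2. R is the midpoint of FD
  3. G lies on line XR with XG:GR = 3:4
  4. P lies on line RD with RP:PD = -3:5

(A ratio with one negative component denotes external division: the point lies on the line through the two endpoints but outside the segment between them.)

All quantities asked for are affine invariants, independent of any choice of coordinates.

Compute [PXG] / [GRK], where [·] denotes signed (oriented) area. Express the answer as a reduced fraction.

[PXG]:[GRK] = -27/8

Work in coordinates with F = (0, 0), X = (1, 0), D = (0, 1).
1. K lies on line DX with DK:KX = 2:1 ⇒ K = (2/3, 1/3)
2. R is the midpoint of FD ⇒ R = (0, 1/2)
3. G lies on line XR with XG:GR = 3:4 ⇒ G = (4/7, 3/14)
4. P lies on line RD with RP:PD = -3:5 ⇒ P = (0, -1/4)
2·[PXG] = 9/28, 2·[GRK] = -2/21
[PXG]:[GRK] = 9/28:-2/21 = -27/8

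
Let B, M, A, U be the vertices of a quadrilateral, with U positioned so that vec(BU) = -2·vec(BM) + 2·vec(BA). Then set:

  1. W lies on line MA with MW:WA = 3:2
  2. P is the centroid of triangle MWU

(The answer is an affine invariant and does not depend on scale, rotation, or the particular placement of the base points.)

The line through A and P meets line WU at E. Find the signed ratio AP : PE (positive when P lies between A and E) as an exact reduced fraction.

AP:PE = -3

Assign B = (0, 0), M = (1, 0), A = (0, 1), U = (-2, 2) — the answer is frame-independent, so this choice is without loss of generality.
1. W lies on line MA with MW:WA = 3:2 ⇒ W = (2/5, 3/5)
2. P is the centroid of triangle MWU ⇒ P = (-1/5, 13/15)
line AP meets WU at E = (-2/15, 41/45)
P = A + t·(E−A) with t = 3/2, so AP:PE = 3/2:-1/2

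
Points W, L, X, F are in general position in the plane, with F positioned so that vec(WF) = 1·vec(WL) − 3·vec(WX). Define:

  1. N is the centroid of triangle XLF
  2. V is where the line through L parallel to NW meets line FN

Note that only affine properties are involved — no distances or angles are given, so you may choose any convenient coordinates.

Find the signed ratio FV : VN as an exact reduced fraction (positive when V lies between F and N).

Work in coordinates with W = (0, 0), L = (1, 0), X = (0, 1), F = (1, -3).
1. N is the centroid of triangle XLF ⇒ N = (2/3, -2/3)
2. V is where the line through L parallel to NW meets line FN ⇒ V = (1/2, 1/2)
V = F + t·(N−F) with t = 3/2, so FV:VN = t:(1−t) = 3/2:-1/2

FV:VN = -3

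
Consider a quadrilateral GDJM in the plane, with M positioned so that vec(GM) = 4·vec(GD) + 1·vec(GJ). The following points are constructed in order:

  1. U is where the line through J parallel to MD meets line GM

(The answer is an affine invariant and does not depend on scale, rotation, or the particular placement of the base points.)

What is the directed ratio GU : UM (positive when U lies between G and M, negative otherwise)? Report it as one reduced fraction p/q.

Work in coordinates with G = (0, 0), D = (1, 0), J = (0, 1), M = (4, 1).
1. U is where the line through J parallel to MD meets line GM ⇒ U = (-12, -3)
U = G + t·(M−G) with t = -3, so GU:UM = t:(1−t) = -3:4

GU:UM = -3/4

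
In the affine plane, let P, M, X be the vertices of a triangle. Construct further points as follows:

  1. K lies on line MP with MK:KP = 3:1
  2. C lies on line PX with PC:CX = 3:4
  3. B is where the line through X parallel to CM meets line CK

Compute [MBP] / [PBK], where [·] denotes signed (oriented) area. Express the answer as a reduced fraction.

[MBP]:[PBK] = -4

Assign P = (0, 0), M = (1, 0), X = (0, 1) — the answer is frame-independent, so this choice is without loss of generality.
1. K lies on line MP with MK:KP = 3:1 ⇒ K = (1/4, 0)
2. C lies on line PX with PC:CX = 3:4 ⇒ C = (0, 3/7)
3. B is where the line through X parallel to CM meets line CK ⇒ B = (-4/9, 25/21)
2·[MBP] = 25/21, 2·[PBK] = -25/84
[MBP]:[PBK] = 25/21:-25/84 = -4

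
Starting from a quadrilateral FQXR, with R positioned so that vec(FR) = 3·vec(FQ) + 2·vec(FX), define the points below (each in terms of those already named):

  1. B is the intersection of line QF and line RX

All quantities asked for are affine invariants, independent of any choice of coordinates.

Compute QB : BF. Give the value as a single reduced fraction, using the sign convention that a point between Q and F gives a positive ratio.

QB:BF = -4/3

Assign F = (0, 0), Q = (1, 0), X = (0, 1), R = (3, 2) — the answer is frame-independent, so this choice is without loss of generality.
1. B is the intersection of line QF and line RX ⇒ B = (-3, 0)
B = Q + t·(F−Q) with t = 4, so QB:BF = t:(1−t) = 4:-3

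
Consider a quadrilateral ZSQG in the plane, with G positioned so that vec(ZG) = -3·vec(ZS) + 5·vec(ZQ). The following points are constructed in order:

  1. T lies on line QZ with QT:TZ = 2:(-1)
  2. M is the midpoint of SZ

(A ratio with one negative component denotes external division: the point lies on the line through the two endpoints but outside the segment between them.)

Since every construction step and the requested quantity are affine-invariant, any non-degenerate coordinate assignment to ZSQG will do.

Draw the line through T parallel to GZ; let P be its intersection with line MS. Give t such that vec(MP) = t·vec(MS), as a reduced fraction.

t = -11/5

Choose coordinates Z = (0, 0), S = (1, 0), Q = (0, 1), G = (-3, 5).
1. T lies on line QZ with QT:TZ = 2:(-1) ⇒ T = (0, -1)
2. M is the midpoint of SZ ⇒ M = (1/2, 0)
through T parallel to GZ: direction (3, -5); meets MS at P = (-3/5, 0)
P = M + t·(S−M) with t = -11/5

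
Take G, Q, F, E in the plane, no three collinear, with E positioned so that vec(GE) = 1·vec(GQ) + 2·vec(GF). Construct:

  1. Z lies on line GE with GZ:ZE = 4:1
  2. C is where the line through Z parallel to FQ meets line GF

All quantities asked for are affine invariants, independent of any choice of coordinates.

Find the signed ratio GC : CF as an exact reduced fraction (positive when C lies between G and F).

GC:CF = -12/7

Assign G = (0, 0), Q = (1, 0), F = (0, 1), E = (1, 2) — the answer is frame-independent, so this choice is without loss of generality.
1. Z lies on line GE with GZ:ZE = 4:1 ⇒ Z = (4/5, 8/5)
2. C is where the line through Z parallel to FQ meets line GF ⇒ C = (0, 12/5)
C = G + t·(F−G) with t = 12/5, so GC:CF = t:(1−t) = 12/5:-7/5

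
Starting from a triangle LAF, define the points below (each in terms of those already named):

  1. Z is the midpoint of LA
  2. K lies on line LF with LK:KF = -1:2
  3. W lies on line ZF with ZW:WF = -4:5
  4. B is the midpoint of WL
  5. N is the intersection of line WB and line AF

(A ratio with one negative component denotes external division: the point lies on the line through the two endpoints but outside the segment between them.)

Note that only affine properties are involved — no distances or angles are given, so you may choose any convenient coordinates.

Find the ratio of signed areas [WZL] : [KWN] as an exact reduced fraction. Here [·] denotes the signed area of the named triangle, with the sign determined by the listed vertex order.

Assign L = (0, 0), A = (1, 0), F = (0, 1) — the answer is frame-independent, so this choice is without loss of generality.
1. Z is the midpoint of LA ⇒ Z = (1/2, 0)
2. K lies on line LF with LK:KF = -1:2 ⇒ K = (0, -1)
3. W lies on line ZF with ZW:WF = -4:5 ⇒ W = (5/2, -4)
4. B is the midpoint of WL ⇒ B = (5/4, -2)
5. N is the intersection of line WB and line AF ⇒ N = (-5/3, 8/3)
2·[WZL] = 2, 2·[KWN] = 25/6
[WZL]:[KWN] = 2:25/6 = 12/25

[WZL]:[KWN] = 12/25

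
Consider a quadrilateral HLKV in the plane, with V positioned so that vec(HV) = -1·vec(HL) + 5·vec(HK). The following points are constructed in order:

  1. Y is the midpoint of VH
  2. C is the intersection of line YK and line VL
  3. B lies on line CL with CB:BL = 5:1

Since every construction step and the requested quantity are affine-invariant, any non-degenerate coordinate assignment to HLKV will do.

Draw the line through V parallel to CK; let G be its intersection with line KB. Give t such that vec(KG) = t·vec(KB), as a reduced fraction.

Set H = (0, 0), L = (1, 0), K = (0, 1), V = (-1, 5); any affine frame gives the same invariant.
1. Y is the midpoint of VH ⇒ Y = (-1/2, 5/2)
2. C is the intersection of line YK and line VL ⇒ C = (-3, 10)
3. B lies on line CL with CB:BL = 5:1 ⇒ B = (1/3, 5/3)
through V parallel to CK: direction (3, -9); meets KB at G = (1/5, 7/5)
G = K + t·(B−K) with t = 3/5

t = 3/5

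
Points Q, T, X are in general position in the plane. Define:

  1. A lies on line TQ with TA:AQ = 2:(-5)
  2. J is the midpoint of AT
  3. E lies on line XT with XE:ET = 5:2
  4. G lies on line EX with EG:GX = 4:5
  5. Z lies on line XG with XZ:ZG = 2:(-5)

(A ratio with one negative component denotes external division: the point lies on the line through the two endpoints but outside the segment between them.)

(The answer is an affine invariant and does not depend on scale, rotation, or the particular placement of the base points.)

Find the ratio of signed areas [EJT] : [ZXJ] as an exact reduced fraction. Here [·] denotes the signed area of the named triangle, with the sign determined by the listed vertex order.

[EJT]:[ZXJ] = -27/25

Choose coordinates Q = (0, 0), T = (1, 0), X = (0, 1).
1. A lies on line TQ with TA:AQ = 2:(-5) ⇒ A = (5/3, 0)
2. J is the midpoint of AT ⇒ J = (4/3, 0)
3. E lies on line XT with XE:ET = 5:2 ⇒ E = (5/7, 2/7)
4. G lies on line EX with EG:GX = 4:5 ⇒ G = (25/63, 38/63)
5. Z lies on line XG with XZ:ZG = 2:(-5) ⇒ Z = (-50/189, 239/189)
2·[EJT] = -2/21, 2·[ZXJ] = 50/567
[EJT]:[ZXJ] = -2/21:50/567 = -27/25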